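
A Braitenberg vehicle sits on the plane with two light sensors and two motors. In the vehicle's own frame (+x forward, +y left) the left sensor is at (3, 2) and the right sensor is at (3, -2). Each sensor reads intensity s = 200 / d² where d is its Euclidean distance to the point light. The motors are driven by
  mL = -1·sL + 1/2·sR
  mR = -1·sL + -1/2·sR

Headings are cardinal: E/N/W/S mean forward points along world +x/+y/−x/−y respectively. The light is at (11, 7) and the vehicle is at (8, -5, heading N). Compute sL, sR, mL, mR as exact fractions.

left sensor world pos  = (6, -2); dL² = 106
right sensor world pos = (10, -2); dR² = 82
sL = 200/106 = 100/53
sR = 200/82 = 100/41
mL = -1·sL + 1/2·sR = -1450/2173
mR = -1·sL + -1/2·sR = -6750/2173

100/53 100/41 -1450/2173 -6750/2173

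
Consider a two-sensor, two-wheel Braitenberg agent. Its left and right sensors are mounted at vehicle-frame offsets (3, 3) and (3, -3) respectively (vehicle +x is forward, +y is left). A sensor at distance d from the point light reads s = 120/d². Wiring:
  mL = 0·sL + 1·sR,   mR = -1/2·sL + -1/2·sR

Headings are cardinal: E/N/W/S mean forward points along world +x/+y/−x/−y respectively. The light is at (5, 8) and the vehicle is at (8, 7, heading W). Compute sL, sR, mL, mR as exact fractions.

left sensor world pos  = (5, 4); dL² = 16
right sensor world pos = (5, 10); dR² = 4
sL = 120/16 = 15/2
sR = 120/4 = 30
mL = 0·sL + 1·sR = 30
mR = -1/2·sL + -1/2·sR = -75/4

15/2 30 30 -75/4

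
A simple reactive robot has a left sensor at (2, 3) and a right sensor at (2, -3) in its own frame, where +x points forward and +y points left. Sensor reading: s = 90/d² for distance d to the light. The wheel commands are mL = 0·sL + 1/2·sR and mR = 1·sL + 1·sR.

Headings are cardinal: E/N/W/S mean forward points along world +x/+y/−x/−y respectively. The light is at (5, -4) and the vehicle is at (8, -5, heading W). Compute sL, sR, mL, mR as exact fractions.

left sensor world pos  = (6, -8); dL² = 17
right sensor world pos = (6, -2); dR² = 5
sL = 90/17 = 90/17
sR = 90/5 = 18
mL = 0·sL + 1/2·sR = 9
mR = 1·sL + 1·sR = 396/17

90/17 18 9 396/17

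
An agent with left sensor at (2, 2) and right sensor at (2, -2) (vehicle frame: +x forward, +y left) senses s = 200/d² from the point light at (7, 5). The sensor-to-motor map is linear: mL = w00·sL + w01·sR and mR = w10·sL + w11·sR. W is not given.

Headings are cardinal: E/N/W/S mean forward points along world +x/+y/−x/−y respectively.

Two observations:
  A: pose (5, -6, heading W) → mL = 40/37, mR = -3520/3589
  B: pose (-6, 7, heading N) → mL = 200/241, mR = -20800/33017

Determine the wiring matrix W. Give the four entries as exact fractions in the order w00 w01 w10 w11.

obs A: pose=(5,-6,W) → sL=40/37, sR=200/97, mL=40/37, mR=-3520/3589
obs B: pose=(-6,7,N) → sL=200/241, sR=200/137, mL=200/241, mR=-20800/33017
sensor matrix S = [[40/37, 200/97], [200/241, 200/137]]; det S = -15744000/118498013
solve [mL_A; mL_B] = S·[w00; w01] and [mR_A; mR_B] = S·[w10; w11]:
  w00 = 1, w01 = 0, w10 = 1, w11 = -1

1 0 1 -1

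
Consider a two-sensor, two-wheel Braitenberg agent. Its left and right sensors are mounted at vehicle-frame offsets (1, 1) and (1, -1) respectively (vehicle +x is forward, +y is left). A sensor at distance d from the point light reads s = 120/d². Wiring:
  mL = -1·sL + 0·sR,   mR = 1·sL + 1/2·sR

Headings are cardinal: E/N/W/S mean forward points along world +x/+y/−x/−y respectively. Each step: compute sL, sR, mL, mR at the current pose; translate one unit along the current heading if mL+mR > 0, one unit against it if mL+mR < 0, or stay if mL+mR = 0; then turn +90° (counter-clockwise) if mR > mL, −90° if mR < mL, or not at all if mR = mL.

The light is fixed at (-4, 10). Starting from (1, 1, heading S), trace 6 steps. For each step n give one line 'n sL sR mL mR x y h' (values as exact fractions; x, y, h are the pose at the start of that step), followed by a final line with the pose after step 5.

n=0: pose=(1,1,S); sL=15/17, sR=30/29; mL=-15/17, mR=690/493; mL+mR=15/29 → advance +1; mR−mL=1125/493 → turn +1·90°
n=1: pose=(1,0,E); sL=40/39, sR=120/157; mL=-40/39, mR=8620/6123; mL+mR=60/157 → advance +1; mR−mL=14900/6123 → turn +1·90°
n=2: pose=(2,0,N); sL=60/53, sR=12/13; mL=-60/53, mR=1098/689; mL+mR=6/13 → advance +1; mR−mL=1878/689 → turn +1·90°
n=3: pose=(2,1,W); sL=24/25, sR=120/89; mL=-24/25, mR=3636/2225; mL+mR=60/89 → advance +1; mR−mL=5772/2225 → turn +1·90°
n=4: pose=(1,1,S); sL=15/17, sR=30/29; mL=-15/17, mR=690/493; mL+mR=15/29 → advance +1; mR−mL=1125/493 → turn +1·90°
n=5: pose=(1,0,E); sL=40/39, sR=120/157; mL=-40/39, mR=8620/6123; mL+mR=60/157 → advance +1; mR−mL=14900/6123 → turn +1·90°

0 15/17 30/29 -15/17 690/493 1 1 S
1 40/39 120/157 -40/39 8620/6123 1 0 E
2 60/53 12/13 -60/53 1098/689 2 0 N
3 24/25 120/89 -24/25 3636/2225 2 1 W
4 15/17 30/29 -15/17 690/493 1 1 S
5 40/39 120/157 -40/39 8620/6123 1 0 E
final 2 0 N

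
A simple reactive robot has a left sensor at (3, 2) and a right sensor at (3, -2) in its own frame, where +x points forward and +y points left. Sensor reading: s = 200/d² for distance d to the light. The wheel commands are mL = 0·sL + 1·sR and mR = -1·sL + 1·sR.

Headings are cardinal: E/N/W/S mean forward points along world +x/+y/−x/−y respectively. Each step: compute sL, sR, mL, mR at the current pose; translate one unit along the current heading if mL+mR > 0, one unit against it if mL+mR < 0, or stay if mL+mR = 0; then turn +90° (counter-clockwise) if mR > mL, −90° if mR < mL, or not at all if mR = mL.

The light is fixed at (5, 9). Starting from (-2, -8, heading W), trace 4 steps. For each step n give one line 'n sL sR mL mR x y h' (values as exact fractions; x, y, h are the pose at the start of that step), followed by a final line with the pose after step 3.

0 200/461 8/13 8/13 1088/5993 -2 -8 W
1 25/37 25/29 25/29 200/1073 -3 -8 N
2 200/221 200/349 200/349 -25600/77129 -3 -7 E
3 100/193 100/221 100/221 -2800/42653 -2 -7 S
final -2 -8 W

n=0: pose=(-2,-8,W); sL=200/461, sR=8/13; mL=8/13, mR=1088/5993; mL+mR=4776/5993 → advance +1; mR−mL=-200/461 → turn -1·90°
n=1: pose=(-3,-8,N); sL=25/37, sR=25/29; mL=25/29, mR=200/1073; mL+mR=1125/1073 → advance +1; mR−mL=-25/37 → turn -1·90°
n=2: pose=(-3,-7,E); sL=200/221, sR=200/349; mL=200/349, mR=-25600/77129; mL+mR=18600/77129 → advance +1; mR−mL=-200/221 → turn -1·90°
n=3: pose=(-2,-7,S); sL=100/193, sR=100/221; mL=100/221, mR=-2800/42653; mL+mR=16500/42653 → advance +1; mR−mL=-100/193 → turn -1·90°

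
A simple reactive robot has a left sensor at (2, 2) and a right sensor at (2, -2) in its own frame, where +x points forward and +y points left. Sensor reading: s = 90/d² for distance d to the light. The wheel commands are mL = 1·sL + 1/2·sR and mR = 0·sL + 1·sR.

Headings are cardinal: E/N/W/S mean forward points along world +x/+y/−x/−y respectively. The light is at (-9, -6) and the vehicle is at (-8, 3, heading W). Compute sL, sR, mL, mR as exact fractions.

left sensor world pos  = (-10, 1); dL² = 50
right sensor world pos = (-10, 5); dR² = 122
sL = 90/50 = 9/5
sR = 90/122 = 45/61
mL = 1·sL + 1/2·sR = 1323/610
mR = 0·sL + 1·sR = 45/61

9/5 45/61 1323/610 45/61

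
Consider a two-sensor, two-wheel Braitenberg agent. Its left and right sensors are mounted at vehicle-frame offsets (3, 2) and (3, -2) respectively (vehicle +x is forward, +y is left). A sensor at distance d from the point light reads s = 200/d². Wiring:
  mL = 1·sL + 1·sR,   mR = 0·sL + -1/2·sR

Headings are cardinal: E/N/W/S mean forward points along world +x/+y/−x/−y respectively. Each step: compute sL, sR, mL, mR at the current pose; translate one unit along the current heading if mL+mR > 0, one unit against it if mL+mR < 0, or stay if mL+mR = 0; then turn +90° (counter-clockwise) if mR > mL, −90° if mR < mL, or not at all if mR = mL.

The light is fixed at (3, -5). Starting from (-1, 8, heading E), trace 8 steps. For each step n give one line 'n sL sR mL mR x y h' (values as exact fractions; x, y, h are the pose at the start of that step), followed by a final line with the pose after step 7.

0 100/113 100/61 17400/6893 -50/61 -1 8 E
1 200/101 8/5 1808/505 -4/5 0 8 S
2 25/17 25/29 1150/493 -25/58 0 7 W
3 200/261 200/229 98000/59769 -100/229 -1 7 N
4 100/113 100/61 17400/6893 -50/61 -1 8 E
5 200/101 8/5 1808/505 -4/5 0 8 S
6 25/17 25/29 1150/493 -25/58 0 7 W
7 200/261 200/229 98000/59769 -100/229 -1 7 N
final -1 8 E

n=0: pose=(-1,8,E); sL=100/113, sR=100/61; mL=17400/6893, mR=-50/61; mL+mR=11750/6893 → advance +1; mR−mL=-23050/6893 → turn -1·90°
n=1: pose=(0,8,S); sL=200/101, sR=8/5; mL=1808/505, mR=-4/5; mL+mR=1404/505 → advance +1; mR−mL=-2212/505 → turn -1·90°
n=2: pose=(0,7,W); sL=25/17, sR=25/29; mL=1150/493, mR=-25/58; mL+mR=1875/986 → advance +1; mR−mL=-2725/986 → turn -1·90°
n=3: pose=(-1,7,N); sL=200/261, sR=200/229; mL=98000/59769, mR=-100/229; mL+mR=71900/59769 → advance +1; mR−mL=-124100/59769 → turn -1·90°
n=4: pose=(-1,8,E); sL=100/113, sR=100/61; mL=17400/6893, mR=-50/61; mL+mR=11750/6893 → advance +1; mR−mL=-23050/6893 → turn -1·90°
n=5: pose=(0,8,S); sL=200/101, sR=8/5; mL=1808/505, mR=-4/5; mL+mR=1404/505 → advance +1; mR−mL=-2212/505 → turn -1·90°
n=6: pose=(0,7,W); sL=25/17, sR=25/29; mL=1150/493, mR=-25/58; mL+mR=1875/986 → advance +1; mR−mL=-2725/986 → turn -1·90°
n=7: pose=(-1,7,N); sL=200/261, sR=200/229; mL=98000/59769, mR=-100/229; mL+mR=71900/59769 → advance +1; mR−mL=-124100/59769 → turn -1·90°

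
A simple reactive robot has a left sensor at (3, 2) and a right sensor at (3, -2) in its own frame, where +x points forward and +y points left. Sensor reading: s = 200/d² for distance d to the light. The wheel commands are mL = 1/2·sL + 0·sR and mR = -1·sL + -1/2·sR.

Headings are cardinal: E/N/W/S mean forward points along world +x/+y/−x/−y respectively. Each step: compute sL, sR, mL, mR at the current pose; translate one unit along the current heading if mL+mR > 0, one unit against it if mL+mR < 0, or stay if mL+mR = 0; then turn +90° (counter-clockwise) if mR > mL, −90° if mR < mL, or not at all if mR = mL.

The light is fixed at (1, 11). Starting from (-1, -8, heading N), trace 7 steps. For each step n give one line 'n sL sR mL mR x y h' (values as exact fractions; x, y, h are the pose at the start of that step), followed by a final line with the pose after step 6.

0 25/34 25/32 25/68 -1225/1088 -1 -8 N
1 8/13 40/97 4/13 -1036/1261 -1 -9 E
2 20/53 100/277 10/53 -8190/14681 -2 -9 S
3 200/477 8/13 100/477 -4508/6201 -2 -8 W
4 25/34 25/32 25/68 -1225/1088 -1 -8 N
5 8/13 40/97 4/13 -1036/1261 -1 -9 E
6 20/53 100/277 10/53 -8190/14681 -2 -9 S
final -2 -8 W

n=0: pose=(-1,-8,N); sL=25/34, sR=25/32; mL=25/68, mR=-1225/1088; mL+mR=-825/1088 → advance -1; mR−mL=-1625/1088 → turn -1·90°
n=1: pose=(-1,-9,E); sL=8/13, sR=40/97; mL=4/13, mR=-1036/1261; mL+mR=-648/1261 → advance -1; mR−mL=-1424/1261 → turn -1·90°
n=2: pose=(-2,-9,S); sL=20/53, sR=100/277; mL=10/53, mR=-8190/14681; mL+mR=-5420/14681 → advance -1; mR−mL=-10960/14681 → turn -1·90°
n=3: pose=(-2,-8,W); sL=200/477, sR=8/13; mL=100/477, mR=-4508/6201; mL+mR=-3208/6201 → advance -1; mR−mL=-1936/2067 → turn -1·90°
n=4: pose=(-1,-8,N); sL=25/34, sR=25/32; mL=25/68, mR=-1225/1088; mL+mR=-825/1088 → advance -1; mR−mL=-1625/1088 → turn -1·90°
n=5: pose=(-1,-9,E); sL=8/13, sR=40/97; mL=4/13, mR=-1036/1261; mL+mR=-648/1261 → advance -1; mR−mL=-1424/1261 → turn -1·90°
n=6: pose=(-2,-9,S); sL=20/53, sR=100/277; mL=10/53, mR=-8190/14681; mL+mR=-5420/14681 → advance -1; mR−mL=-10960/14681 → turn -1·90°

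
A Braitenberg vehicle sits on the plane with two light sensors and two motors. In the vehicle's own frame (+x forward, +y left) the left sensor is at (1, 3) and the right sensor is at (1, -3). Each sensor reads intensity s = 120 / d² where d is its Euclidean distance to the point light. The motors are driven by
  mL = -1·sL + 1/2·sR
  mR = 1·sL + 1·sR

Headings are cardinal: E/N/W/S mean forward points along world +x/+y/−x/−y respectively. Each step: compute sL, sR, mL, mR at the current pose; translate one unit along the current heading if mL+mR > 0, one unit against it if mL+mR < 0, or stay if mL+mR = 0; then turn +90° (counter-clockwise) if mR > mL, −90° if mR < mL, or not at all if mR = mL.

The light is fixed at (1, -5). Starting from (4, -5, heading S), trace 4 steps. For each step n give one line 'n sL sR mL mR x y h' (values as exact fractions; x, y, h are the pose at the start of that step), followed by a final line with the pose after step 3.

0 120/37 120 2100/37 4560/37 4 -5 S
1 6 15/4 -33/8 39/4 4 -6 E
2 120 120/49 -5820/49 6000/49 5 -6 N
3 20/3 20/3 -10/3 40/3 5 -5 W
final 4 -5 S

n=0: pose=(4,-5,S); sL=120/37, sR=120; mL=2100/37, mR=4560/37; mL+mR=180 → advance +1; mR−mL=2460/37 → turn +1·90°
n=1: pose=(4,-6,E); sL=6, sR=15/4; mL=-33/8, mR=39/4; mL+mR=45/8 → advance +1; mR−mL=111/8 → turn +1·90°
n=2: pose=(5,-6,N); sL=120, sR=120/49; mL=-5820/49, mR=6000/49; mL+mR=180/49 → advance +1; mR−mL=11820/49 → turn +1·90°
n=3: pose=(5,-5,W); sL=20/3, sR=20/3; mL=-10/3, mR=40/3; mL+mR=10 → advance +1; mR−mL=50/3 → turn +1·90°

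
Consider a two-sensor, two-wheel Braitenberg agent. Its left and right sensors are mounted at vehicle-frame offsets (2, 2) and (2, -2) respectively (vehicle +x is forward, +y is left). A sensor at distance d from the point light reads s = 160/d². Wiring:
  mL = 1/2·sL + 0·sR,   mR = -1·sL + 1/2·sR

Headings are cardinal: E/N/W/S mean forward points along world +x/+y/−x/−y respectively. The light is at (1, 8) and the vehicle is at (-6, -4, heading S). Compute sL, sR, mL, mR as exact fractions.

160/221 160/277 80/221 -26640/61217

left sensor world pos  = (-4, -6); dL² = 221
right sensor world pos = (-8, -6); dR² = 277
sL = 160/221 = 160/221
sR = 160/277 = 160/277
mL = 1/2·sL + 0·sR = 80/221
mR = -1·sL + 1/2·sR = -26640/61217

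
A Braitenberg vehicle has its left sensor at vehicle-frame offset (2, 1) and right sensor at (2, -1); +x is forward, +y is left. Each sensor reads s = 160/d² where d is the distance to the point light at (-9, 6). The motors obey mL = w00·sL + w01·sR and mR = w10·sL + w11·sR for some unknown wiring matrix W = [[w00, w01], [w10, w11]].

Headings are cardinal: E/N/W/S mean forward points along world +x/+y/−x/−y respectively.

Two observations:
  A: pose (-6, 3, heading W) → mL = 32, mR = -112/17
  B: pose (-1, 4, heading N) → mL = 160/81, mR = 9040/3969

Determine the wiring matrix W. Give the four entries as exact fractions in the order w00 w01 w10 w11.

0 1 1 -1/2

obs A: pose=(-6,3,W) → sL=160/17, sR=32, mL=32, mR=-112/17
obs B: pose=(-1,4,N) → sL=160/49, sR=160/81, mL=160/81, mR=9040/3969
sensor matrix S = [[160/17, 32], [160/49, 160/81]]; det S = -5795840/67473
solve [mL_A; mL_B] = S·[w00; w01] and [mR_A; mR_B] = S·[w10; w11]:
  w00 = 0, w01 = 1, w10 = 1, w11 = -1/2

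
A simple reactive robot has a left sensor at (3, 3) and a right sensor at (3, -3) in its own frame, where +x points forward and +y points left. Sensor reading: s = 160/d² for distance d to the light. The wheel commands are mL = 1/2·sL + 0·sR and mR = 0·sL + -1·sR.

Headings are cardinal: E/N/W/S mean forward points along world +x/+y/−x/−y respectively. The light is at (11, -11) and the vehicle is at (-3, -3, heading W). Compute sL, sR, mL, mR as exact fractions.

80/157 16/41 40/157 -16/41

left sensor world pos  = (-6, -6); dL² = 314
right sensor world pos = (-6, 0); dR² = 410
sL = 160/314 = 80/157
sR = 160/410 = 16/41
mL = 1/2·sL + 0·sR = 40/157
mR = 0·sL + -1·sR = -16/41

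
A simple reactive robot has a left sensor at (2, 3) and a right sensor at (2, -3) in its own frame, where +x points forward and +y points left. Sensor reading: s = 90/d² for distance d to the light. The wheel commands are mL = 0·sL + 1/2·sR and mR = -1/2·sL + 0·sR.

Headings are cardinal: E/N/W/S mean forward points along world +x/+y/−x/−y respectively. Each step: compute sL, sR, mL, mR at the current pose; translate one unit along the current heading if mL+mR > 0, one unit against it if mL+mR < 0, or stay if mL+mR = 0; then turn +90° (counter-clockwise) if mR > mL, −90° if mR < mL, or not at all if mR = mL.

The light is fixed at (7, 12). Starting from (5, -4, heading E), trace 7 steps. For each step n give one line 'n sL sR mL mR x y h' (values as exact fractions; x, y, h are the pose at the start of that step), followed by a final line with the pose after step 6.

n=0: pose=(5,-4,E); sL=90/169, sR=90/361; mL=45/361, mR=-45/169; mL+mR=-8640/61009 → advance -1; mR−mL=-23850/61009 → turn -1·90°
n=1: pose=(4,-4,S); sL=5/18, sR=1/4; mL=1/8, mR=-5/36; mL+mR=-1/72 → advance -1; mR−mL=-19/72 → turn -1·90°
n=2: pose=(4,-3,W); sL=90/349, sR=90/169; mL=45/169, mR=-45/349; mL+mR=8100/58981 → advance +1; mR−mL=-23310/58981 → turn -1·90°
n=3: pose=(3,-3,N); sL=45/109, sR=9/17; mL=9/34, mR=-45/218; mL+mR=108/1853 → advance +1; mR−mL=-873/1853 → turn -1·90°
n=4: pose=(3,-2,E); sL=18/25, sR=90/293; mL=45/293, mR=-9/25; mL+mR=-1512/7325 → advance -1; mR−mL=-3762/7325 → turn -1·90°
n=5: pose=(2,-2,S); sL=9/26, sR=9/32; mL=9/64, mR=-9/52; mL+mR=-27/832 → advance -1; mR−mL=-261/832 → turn -1·90°
n=6: pose=(2,-1,W); sL=18/61, sR=90/149; mL=45/149, mR=-9/61; mL+mR=1404/9089 → advance +1; mR−mL=-4086/9089 → turn -1·90°

0 90/169 90/361 45/361 -45/169 5 -4 E
1 5/18 1/4 1/8 -5/36 4 -4 S
2 90/349 90/169 45/169 -45/349 4 -3 W
3 45/109 9/17 9/34 -45/218 3 -3 N
4 18/25 90/293 45/293 -9/25 3 -2 E
5 9/26 9/32 9/64 -9/52 2 -2 S
6 18/61 90/149 45/149 -9/61 2 -1 W
final 1 -1 N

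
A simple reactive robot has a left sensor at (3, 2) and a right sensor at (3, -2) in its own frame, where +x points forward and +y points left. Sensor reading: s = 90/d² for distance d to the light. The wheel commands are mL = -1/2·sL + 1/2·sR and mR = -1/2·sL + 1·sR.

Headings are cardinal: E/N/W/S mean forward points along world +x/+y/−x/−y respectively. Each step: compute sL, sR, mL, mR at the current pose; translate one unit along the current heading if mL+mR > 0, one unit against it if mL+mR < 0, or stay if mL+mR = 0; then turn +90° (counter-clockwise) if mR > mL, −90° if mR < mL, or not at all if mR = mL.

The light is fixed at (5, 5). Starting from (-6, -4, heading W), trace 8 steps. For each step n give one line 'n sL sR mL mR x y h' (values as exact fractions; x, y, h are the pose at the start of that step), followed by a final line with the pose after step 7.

n=0: pose=(-6,-4,W); sL=90/317, sR=18/49; mL=648/15533, mR=3501/15533; mL+mR=4149/15533 → advance +1; mR−mL=9/49 → turn +1·90°
n=1: pose=(-7,-4,S); sL=45/122, sR=9/34; mL=-54/1037, mR=333/4148; mL+mR=117/4148 → advance +1; mR−mL=9/68 → turn +1·90°
n=2: pose=(-7,-5,E); sL=18/29, sR=2/5; mL=-16/145, mR=13/145; mL+mR=-3/145 → advance -1; mR−mL=1/5 → turn +1·90°
n=3: pose=(-8,-5,N); sL=45/137, sR=9/17; mL=234/2329, mR=1701/4658; mL+mR=2169/4658 → advance +1; mR−mL=9/34 → turn +1·90°
n=4: pose=(-8,-4,W); sL=90/377, sR=18/61; mL=648/22997, mR=4041/22997; mL+mR=4689/22997 → advance +1; mR−mL=9/61 → turn +1·90°
n=5: pose=(-9,-4,S); sL=5/16, sR=9/40; mL=-7/160, mR=11/160; mL+mR=1/40 → advance +1; mR−mL=9/80 → turn +1·90°
n=6: pose=(-9,-5,E); sL=18/37, sR=18/53; mL=-144/1961, mR=189/1961; mL+mR=45/1961 → advance +1; mR−mL=9/53 → turn +1·90°
n=7: pose=(-8,-5,N); sL=45/137, sR=9/17; mL=234/2329, mR=1701/4658; mL+mR=2169/4658 → advance +1; mR−mL=9/34 → turn +1·90°

0 90/317 18/49 648/15533 3501/15533 -6 -4 W
1 45/122 9/34 -54/1037 333/4148 -7 -4 S
2 18/29 2/5 -16/145 13/145 -7 -5 E
3 45/137 9/17 234/2329 1701/4658 -8 -5 N
4 90/377 18/61 648/22997 4041/22997 -8 -4 W
5 5/16 9/40 -7/160 11/160 -9 -4 S
6 18/37 18/53 -144/1961 189/1961 -9 -5 E
7 45/137 9/17 234/2329 1701/4658 -8 -5 N
final -8 -4 W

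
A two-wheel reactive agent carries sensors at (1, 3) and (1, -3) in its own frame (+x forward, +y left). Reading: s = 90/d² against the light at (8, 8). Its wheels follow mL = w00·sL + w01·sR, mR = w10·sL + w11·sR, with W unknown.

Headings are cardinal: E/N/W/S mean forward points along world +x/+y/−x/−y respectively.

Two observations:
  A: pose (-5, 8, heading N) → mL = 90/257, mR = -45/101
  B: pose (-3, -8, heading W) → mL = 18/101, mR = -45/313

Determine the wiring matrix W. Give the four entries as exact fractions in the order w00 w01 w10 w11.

1 0 0 -1/2

obs A: pose=(-5,8,N) → sL=90/257, sR=90/101, mL=90/257, mR=-45/101
obs B: pose=(-3,-8,W) → sL=18/101, sR=90/313, mL=18/101, mR=-45/313
sensor matrix S = [[90/257, 90/101], [18/101, 90/313]]; det S = -47686320/820578641
solve [mL_A; mL_B] = S·[w00; w01] and [mR_A; mR_B] = S·[w10; w11]:
  w00 = 1, w01 = 0, w10 = 0, w11 = -1/2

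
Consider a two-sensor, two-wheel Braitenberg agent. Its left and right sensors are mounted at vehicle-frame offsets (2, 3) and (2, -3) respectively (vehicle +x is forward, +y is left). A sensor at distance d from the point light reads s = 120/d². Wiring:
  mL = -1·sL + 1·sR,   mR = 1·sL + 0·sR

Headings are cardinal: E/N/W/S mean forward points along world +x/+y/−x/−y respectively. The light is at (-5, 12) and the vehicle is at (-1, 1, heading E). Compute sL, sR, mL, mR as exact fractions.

6/5 15/29 -99/145 6/5

left sensor world pos  = (1, 4); dL² = 100
right sensor world pos = (1, -2); dR² = 232
sL = 120/100 = 6/5
sR = 120/232 = 15/29
mL = -1·sL + 1·sR = -99/145
mR = 1·sL + 0·sR = 6/5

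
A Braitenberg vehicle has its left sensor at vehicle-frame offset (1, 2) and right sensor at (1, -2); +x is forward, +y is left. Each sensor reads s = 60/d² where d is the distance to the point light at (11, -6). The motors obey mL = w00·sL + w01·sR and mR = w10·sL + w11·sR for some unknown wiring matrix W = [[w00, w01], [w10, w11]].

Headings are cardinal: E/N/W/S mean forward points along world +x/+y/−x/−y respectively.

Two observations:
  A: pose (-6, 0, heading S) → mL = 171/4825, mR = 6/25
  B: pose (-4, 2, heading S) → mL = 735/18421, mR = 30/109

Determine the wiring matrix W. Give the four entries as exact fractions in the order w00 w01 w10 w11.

-1/2 1 1 0

obs A: pose=(-6,0,S) → sL=6/25, sR=30/193, mL=171/4825, mR=6/25
obs B: pose=(-4,2,S) → sL=30/109, sR=30/169, mL=735/18421, mR=30/109
sensor matrix S = [[6/25, 30/193], [30/109, 30/169]]; det S = -3168/17776265
solve [mL_A; mL_B] = S·[w00; w01] and [mR_A; mR_B] = S·[w10; w11]:
  w00 = -1/2, w01 = 1, w10 = 1, w11 = 0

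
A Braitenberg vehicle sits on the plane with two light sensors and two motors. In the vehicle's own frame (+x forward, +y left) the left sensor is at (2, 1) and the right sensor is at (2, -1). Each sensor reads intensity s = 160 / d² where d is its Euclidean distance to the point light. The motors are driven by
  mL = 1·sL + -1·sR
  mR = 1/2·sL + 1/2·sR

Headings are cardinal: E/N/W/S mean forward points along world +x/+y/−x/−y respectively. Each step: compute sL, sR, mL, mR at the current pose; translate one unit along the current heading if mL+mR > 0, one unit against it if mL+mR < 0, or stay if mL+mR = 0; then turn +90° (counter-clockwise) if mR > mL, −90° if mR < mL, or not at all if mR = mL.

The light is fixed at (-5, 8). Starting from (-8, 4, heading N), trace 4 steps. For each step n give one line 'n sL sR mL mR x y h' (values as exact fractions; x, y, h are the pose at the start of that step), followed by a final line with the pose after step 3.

0 8 20 -12 14 -8 4 N
1 160/41 160/29 -1920/1189 5600/1189 -8 5 W
2 80/17 16/5 128/85 336/85 -9 5 S
3 160/13 160/29 2560/377 3360/377 -9 4 E
final -8 4 N

n=0: pose=(-8,4,N); sL=8, sR=20; mL=-12, mR=14; mL+mR=2 → advance +1; mR−mL=26 → turn +1·90°
n=1: pose=(-8,5,W); sL=160/41, sR=160/29; mL=-1920/1189, mR=5600/1189; mL+mR=3680/1189 → advance +1; mR−mL=7520/1189 → turn +1·90°
n=2: pose=(-9,5,S); sL=80/17, sR=16/5; mL=128/85, mR=336/85; mL+mR=464/85 → advance +1; mR−mL=208/85 → turn +1·90°
n=3: pose=(-9,4,E); sL=160/13, sR=160/29; mL=2560/377, mR=3360/377; mL+mR=5920/377 → advance +1; mR−mL=800/377 → turn +1·90°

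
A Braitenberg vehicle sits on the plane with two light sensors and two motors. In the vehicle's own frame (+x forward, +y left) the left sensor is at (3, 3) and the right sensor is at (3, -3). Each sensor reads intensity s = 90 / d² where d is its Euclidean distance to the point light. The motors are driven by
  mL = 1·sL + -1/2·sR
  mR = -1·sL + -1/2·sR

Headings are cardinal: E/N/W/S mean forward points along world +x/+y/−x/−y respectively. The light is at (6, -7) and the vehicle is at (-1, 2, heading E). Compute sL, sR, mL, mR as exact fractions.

left sensor world pos  = (2, 5); dL² = 160
right sensor world pos = (2, -1); dR² = 52
sL = 90/160 = 9/16
sR = 90/52 = 45/26
mL = 1·sL + -1/2·sR = -63/208
mR = -1·sL + -1/2·sR = -297/208

9/16 45/26 -63/208 -297/208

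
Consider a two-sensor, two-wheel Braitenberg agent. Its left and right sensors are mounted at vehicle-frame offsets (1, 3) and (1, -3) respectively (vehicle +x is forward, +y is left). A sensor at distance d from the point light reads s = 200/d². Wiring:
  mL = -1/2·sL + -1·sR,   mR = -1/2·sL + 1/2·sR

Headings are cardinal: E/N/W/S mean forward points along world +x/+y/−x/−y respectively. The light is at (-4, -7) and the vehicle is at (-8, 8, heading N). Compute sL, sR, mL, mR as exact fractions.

40/61 200/257 -17340/15677 960/15677

left sensor world pos  = (-11, 9); dL² = 305
right sensor world pos = (-5, 9); dR² = 257
sL = 200/305 = 40/61
sR = 200/257 = 200/257
mL = -1/2·sL + -1·sR = -17340/15677
mR = -1/2·sL + 1/2·sR = 960/15677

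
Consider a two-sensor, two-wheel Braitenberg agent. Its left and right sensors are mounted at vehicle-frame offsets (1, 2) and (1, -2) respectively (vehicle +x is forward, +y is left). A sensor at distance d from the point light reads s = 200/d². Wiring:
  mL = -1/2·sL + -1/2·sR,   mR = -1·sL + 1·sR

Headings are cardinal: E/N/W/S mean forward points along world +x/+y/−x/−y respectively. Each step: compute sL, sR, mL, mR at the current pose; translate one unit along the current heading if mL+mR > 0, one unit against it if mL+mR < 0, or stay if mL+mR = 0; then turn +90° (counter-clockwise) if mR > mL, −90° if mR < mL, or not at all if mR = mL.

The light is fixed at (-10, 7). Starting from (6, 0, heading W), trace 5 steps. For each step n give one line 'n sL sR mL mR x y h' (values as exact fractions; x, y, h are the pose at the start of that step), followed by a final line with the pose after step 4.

n=0: pose=(6,0,W); sL=100/153, sR=4/5; mL=-556/765, mR=112/765; mL+mR=-148/255 → advance -1; mR−mL=668/765 → turn +1·90°
n=1: pose=(7,0,S); sL=8/17, sR=200/289; mL=-168/289, mR=64/289; mL+mR=-104/289 → advance -1; mR−mL=232/289 → turn +1·90°
n=2: pose=(7,1,E); sL=10/17, sR=50/97; mL=-910/1649, mR=-120/1649; mL+mR=-1030/1649 → advance -1; mR−mL=790/1649 → turn +1·90°
n=3: pose=(6,1,N); sL=200/221, sR=200/349; mL=-57000/77129, mR=-25600/77129; mL+mR=-82600/77129 → advance -1; mR−mL=31400/77129 → turn +1·90°
n=4: pose=(6,0,W); sL=100/153, sR=4/5; mL=-556/765, mR=112/765; mL+mR=-148/255 → advance -1; mR−mL=668/765 → turn +1·90°

0 100/153 4/5 -556/765 112/765 6 0 W
1 8/17 200/289 -168/289 64/289 7 0 S
2 10/17 50/97 -910/1649 -120/1649 7 1 E
3 200/221 200/349 -57000/77129 -25600/77129 6 1 N
4 100/153 4/5 -556/765 112/765 6 0 W
final 7 0 S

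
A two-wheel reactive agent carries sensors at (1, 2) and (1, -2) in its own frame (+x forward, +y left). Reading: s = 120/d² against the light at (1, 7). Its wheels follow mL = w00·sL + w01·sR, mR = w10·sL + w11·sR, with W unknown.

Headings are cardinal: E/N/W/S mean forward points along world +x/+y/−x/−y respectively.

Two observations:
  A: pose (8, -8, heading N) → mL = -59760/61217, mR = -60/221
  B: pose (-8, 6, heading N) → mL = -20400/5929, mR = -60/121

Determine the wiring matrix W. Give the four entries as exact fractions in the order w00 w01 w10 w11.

obs A: pose=(8,-8,N) → sL=120/221, sR=120/277, mL=-59760/61217, mR=-60/221
obs B: pose=(-8,6,N) → sL=120/121, sR=120/49, mL=-20400/5929, mR=-60/121
sensor matrix S = [[120/221, 120/277], [120/121, 120/49]]; det S = 326707200/362955593
solve [mL_A; mL_B] = S·[w00; w01] and [mR_A; mR_B] = S·[w10; w11]:
  w00 = -1, w01 = -1, w10 = -1/2, w11 = 0

-1 -1 -1/2 0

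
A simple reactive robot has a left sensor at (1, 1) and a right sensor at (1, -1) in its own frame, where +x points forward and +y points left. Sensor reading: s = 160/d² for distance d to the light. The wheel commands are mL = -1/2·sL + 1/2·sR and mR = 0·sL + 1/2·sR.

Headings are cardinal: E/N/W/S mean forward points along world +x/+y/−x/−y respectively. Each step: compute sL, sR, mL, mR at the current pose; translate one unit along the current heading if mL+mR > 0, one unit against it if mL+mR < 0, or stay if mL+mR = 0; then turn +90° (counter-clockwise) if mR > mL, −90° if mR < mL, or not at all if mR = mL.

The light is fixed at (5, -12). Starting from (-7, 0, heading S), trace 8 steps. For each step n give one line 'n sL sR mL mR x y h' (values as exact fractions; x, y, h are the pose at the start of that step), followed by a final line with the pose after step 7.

0 80/121 16/29 -192/3509 8/29 -7 0 S
1 32/53 160/221 704/11713 80/221 -7 -1 E
2 5/9 40/61 55/1098 20/61 -6 -1 N
3 32/53 160/313 -768/16589 80/313 -6 0 W
4 80/121 16/29 -192/3509 8/29 -7 0 S
5 32/53 160/221 704/11713 80/221 -7 -1 E
6 5/9 40/61 55/1098 20/61 -6 -1 N
7 32/53 160/313 -768/16589 80/313 -6 0 W
final -7 0 S

n=0: pose=(-7,0,S); sL=80/121, sR=16/29; mL=-192/3509, mR=8/29; mL+mR=776/3509 → advance +1; mR−mL=40/121 → turn +1·90°
n=1: pose=(-7,-1,E); sL=32/53, sR=160/221; mL=704/11713, mR=80/221; mL+mR=4944/11713 → advance +1; mR−mL=16/53 → turn +1·90°
n=2: pose=(-6,-1,N); sL=5/9, sR=40/61; mL=55/1098, mR=20/61; mL+mR=415/1098 → advance +1; mR−mL=5/18 → turn +1·90°
n=3: pose=(-6,0,W); sL=32/53, sR=160/313; mL=-768/16589, mR=80/313; mL+mR=3472/16589 → advance +1; mR−mL=16/53 → turn +1·90°
n=4: pose=(-7,0,S); sL=80/121, sR=16/29; mL=-192/3509, mR=8/29; mL+mR=776/3509 → advance +1; mR−mL=40/121 → turn +1·90°
n=5: pose=(-7,-1,E); sL=32/53, sR=160/221; mL=704/11713, mR=80/221; mL+mR=4944/11713 → advance +1; mR−mL=16/53 → turn +1·90°
n=6: pose=(-6,-1,N); sL=5/9, sR=40/61; mL=55/1098, mR=20/61; mL+mR=415/1098 → advance +1; mR−mL=5/18 → turn +1·90°
n=7: pose=(-6,0,W); sL=32/53, sR=160/313; mL=-768/16589, mR=80/313; mL+mR=3472/16589 → advance +1; mR−mL=16/53 → turn +1·90°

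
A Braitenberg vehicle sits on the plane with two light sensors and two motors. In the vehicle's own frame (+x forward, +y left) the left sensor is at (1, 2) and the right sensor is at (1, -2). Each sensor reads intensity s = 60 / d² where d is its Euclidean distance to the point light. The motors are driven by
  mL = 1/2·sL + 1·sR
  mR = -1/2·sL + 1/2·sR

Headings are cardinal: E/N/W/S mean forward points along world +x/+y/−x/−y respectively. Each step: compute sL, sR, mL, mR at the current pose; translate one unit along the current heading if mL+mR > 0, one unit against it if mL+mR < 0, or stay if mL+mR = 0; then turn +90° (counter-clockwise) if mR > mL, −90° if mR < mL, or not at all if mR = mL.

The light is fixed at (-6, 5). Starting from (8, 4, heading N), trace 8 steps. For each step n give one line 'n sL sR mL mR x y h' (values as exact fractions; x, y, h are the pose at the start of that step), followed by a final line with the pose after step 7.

0 5/12 15/64 85/192 -35/384 8 4 N
1 60/229 60/229 90/229 0 8 5 E
2 6/29 6/17 225/493 36/493 9 5 S
3 12/41 60/197 3642/8077 48/8077 9 4 W
4 5/12 15/64 85/192 -35/384 8 4 N
5 60/229 60/229 90/229 0 8 5 E
6 6/29 6/17 225/493 36/493 9 5 S
7 12/41 60/197 3642/8077 48/8077 9 4 W
final 8 4 N

n=0: pose=(8,4,N); sL=5/12, sR=15/64; mL=85/192, mR=-35/384; mL+mR=45/128 → advance +1; mR−mL=-205/384 → turn -1·90°
n=1: pose=(8,5,E); sL=60/229, sR=60/229; mL=90/229, mR=0; mL+mR=90/229 → advance +1; mR−mL=-90/229 → turn -1·90°
n=2: pose=(9,5,S); sL=6/29, sR=6/17; mL=225/493, mR=36/493; mL+mR=9/17 → advance +1; mR−mL=-189/493 → turn -1·90°
n=3: pose=(9,4,W); sL=12/41, sR=60/197; mL=3642/8077, mR=48/8077; mL+mR=90/197 → advance +1; mR−mL=-3594/8077 → turn -1·90°
n=4: pose=(8,4,N); sL=5/12, sR=15/64; mL=85/192, mR=-35/384; mL+mR=45/128 → advance +1; mR−mL=-205/384 → turn -1·90°
n=5: pose=(8,5,E); sL=60/229, sR=60/229; mL=90/229, mR=0; mL+mR=90/229 → advance +1; mR−mL=-90/229 → turn -1·90°
n=6: pose=(9,5,S); sL=6/29, sR=6/17; mL=225/493, mR=36/493; mL+mR=9/17 → advance +1; mR−mL=-189/493 → turn -1·90°
n=7: pose=(9,4,W); sL=12/41, sR=60/197; mL=3642/8077, mR=48/8077; mL+mR=90/197 → advance +1; mR−mL=-3594/8077 → turn -1·90°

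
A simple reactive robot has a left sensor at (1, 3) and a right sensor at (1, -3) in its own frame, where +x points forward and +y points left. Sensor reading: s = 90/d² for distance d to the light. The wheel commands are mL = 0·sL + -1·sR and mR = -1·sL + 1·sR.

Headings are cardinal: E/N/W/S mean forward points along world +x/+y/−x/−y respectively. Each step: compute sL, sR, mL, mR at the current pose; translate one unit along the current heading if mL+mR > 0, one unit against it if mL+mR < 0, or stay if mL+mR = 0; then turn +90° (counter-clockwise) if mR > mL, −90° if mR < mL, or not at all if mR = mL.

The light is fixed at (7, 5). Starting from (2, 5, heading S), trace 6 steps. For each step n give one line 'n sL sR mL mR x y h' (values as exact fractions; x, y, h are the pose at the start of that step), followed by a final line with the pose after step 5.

0 18 18/13 -18/13 -216/13 2 5 S
1 9/4 45/26 -45/26 -27/52 2 6 W
2 90 90/49 -90/49 -4320/49 3 6 S
3 45/13 9/5 -9/5 -108/65 3 7 W
4 90 90/37 -90/37 -3240/37 4 7 S
5 45/8 45/26 -45/26 -405/104 4 8 W
final 5 8 N

n=0: pose=(2,5,S); sL=18, sR=18/13; mL=-18/13, mR=-216/13; mL+mR=-18 → advance -1; mR−mL=-198/13 → turn -1·90°
n=1: pose=(2,6,W); sL=9/4, sR=45/26; mL=-45/26, mR=-27/52; mL+mR=-9/4 → advance -1; mR−mL=63/52 → turn +1·90°
n=2: pose=(3,6,S); sL=90, sR=90/49; mL=-90/49, mR=-4320/49; mL+mR=-90 → advance -1; mR−mL=-4230/49 → turn -1·90°
n=3: pose=(3,7,W); sL=45/13, sR=9/5; mL=-9/5, mR=-108/65; mL+mR=-45/13 → advance -1; mR−mL=9/65 → turn +1·90°
n=4: pose=(4,7,S); sL=90, sR=90/37; mL=-90/37, mR=-3240/37; mL+mR=-90 → advance -1; mR−mL=-3150/37 → turn -1·90°
n=5: pose=(4,8,W); sL=45/8, sR=45/26; mL=-45/26, mR=-405/104; mL+mR=-45/8 → advance -1; mR−mL=-225/104 → turn -1·90°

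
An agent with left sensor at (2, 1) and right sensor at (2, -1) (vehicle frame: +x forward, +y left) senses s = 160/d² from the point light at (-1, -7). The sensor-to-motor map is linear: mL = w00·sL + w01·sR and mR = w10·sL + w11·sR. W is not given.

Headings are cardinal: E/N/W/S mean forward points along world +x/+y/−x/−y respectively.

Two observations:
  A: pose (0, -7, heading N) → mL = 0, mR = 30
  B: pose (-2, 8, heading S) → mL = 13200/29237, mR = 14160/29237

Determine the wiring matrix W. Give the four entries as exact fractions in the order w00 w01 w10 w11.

obs A: pose=(0,-7,N) → sL=40, sR=20, mL=0, mR=30
obs B: pose=(-2,8,S) → sL=160/169, sR=160/173, mL=13200/29237, mR=14160/29237
sensor matrix S = [[40, 20], [160/169, 160/173]]; det S = 528000/29237
solve [mL_A; mL_B] = S·[w00; w01] and [mR_A; mR_B] = S·[w10; w11]:
  w00 = -1/2, w01 = 1, w10 = 1, w11 = -1/2

-1/2 1 1 -1/2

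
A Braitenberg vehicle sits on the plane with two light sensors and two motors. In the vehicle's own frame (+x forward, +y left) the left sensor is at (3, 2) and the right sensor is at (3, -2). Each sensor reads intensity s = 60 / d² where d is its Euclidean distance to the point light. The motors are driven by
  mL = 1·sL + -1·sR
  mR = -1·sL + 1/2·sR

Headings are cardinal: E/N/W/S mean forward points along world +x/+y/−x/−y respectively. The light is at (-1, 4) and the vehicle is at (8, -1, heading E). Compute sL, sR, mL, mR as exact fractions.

left sensor world pos  = (11, 1); dL² = 153
right sensor world pos = (11, -3); dR² = 193
sL = 60/153 = 20/51
sR = 60/193 = 60/193
mL = 1·sL + -1·sR = 800/9843
mR = -1·sL + 1/2·sR = -2330/9843

20/51 60/193 800/9843 -2330/9843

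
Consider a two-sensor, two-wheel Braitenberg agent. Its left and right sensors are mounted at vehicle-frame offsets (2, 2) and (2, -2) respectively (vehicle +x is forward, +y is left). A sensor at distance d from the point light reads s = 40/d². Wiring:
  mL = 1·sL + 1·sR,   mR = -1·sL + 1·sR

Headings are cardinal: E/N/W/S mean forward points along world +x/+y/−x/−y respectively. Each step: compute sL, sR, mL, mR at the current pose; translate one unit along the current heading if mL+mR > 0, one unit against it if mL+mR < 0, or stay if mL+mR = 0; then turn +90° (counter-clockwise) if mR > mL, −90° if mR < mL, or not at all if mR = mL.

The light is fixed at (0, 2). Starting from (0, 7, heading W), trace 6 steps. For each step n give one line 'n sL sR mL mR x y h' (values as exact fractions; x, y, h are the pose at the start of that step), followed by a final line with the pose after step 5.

0 40/13 40/53 2640/689 -1600/689 0 7 W
1 20/29 4/5 216/145 16/145 -1 7 N
2 8/13 40/17 656/221 384/221 -1 8 E
3 2 2 4 0 0 8 S
4 40/13 40/53 2640/689 -1600/689 0 7 W
5 20/29 4/5 216/145 16/145 -1 7 N
final -1 8 E

n=0: pose=(0,7,W); sL=40/13, sR=40/53; mL=2640/689, mR=-1600/689; mL+mR=80/53 → advance +1; mR−mL=-80/13 → turn -1·90°
n=1: pose=(-1,7,N); sL=20/29, sR=4/5; mL=216/145, mR=16/145; mL+mR=8/5 → advance +1; mR−mL=-40/29 → turn -1·90°
n=2: pose=(-1,8,E); sL=8/13, sR=40/17; mL=656/221, mR=384/221; mL+mR=80/17 → advance +1; mR−mL=-16/13 → turn -1·90°
n=3: pose=(0,8,S); sL=2, sR=2; mL=4, mR=0; mL+mR=4 → advance +1; mR−mL=-4 → turn -1·90°
n=4: pose=(0,7,W); sL=40/13, sR=40/53; mL=2640/689, mR=-1600/689; mL+mR=80/53 → advance +1; mR−mL=-80/13 → turn -1·90°
n=5: pose=(-1,7,N); sL=20/29, sR=4/5; mL=216/145, mR=16/145; mL+mR=8/5 → advance +1; mR−mL=-40/29 → turn -1·90°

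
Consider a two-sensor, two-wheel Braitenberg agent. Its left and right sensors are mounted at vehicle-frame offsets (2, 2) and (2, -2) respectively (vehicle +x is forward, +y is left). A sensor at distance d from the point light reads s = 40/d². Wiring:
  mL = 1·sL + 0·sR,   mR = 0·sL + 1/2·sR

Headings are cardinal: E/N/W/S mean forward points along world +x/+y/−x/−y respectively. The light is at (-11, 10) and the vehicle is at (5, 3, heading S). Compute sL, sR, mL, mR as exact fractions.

left sensor world pos  = (7, 1); dL² = 405
right sensor world pos = (3, 1); dR² = 277
sL = 40/405 = 8/81
sR = 40/277 = 40/277
mL = 1·sL + 0·sR = 8/81
mR = 0·sL + 1/2·sR = 20/277

8/81 40/277 8/81 20/277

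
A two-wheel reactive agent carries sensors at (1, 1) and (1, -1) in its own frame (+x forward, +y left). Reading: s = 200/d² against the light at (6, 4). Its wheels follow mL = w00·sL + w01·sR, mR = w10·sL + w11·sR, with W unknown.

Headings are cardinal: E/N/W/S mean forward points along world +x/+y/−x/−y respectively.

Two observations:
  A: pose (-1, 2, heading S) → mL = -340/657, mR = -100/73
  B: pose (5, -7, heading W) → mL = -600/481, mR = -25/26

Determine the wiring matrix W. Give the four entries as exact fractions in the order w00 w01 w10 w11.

obs A: pose=(-1,2,S) → sL=40/9, sR=200/73, mL=-340/657, mR=-100/73
obs B: pose=(5,-7,W) → sL=50/37, sR=25/13, mL=-600/481, mR=-25/26
sensor matrix S = [[40/9, 200/73], [50/37, 25/13]]; det S = 1531000/316017
solve [mL_A; mL_B] = S·[w00; w01] and [mR_A; mR_B] = S·[w10; w11]:
  w00 = 1/2, w01 = -1, w10 = 0, w11 = -1/2

1/2 -1 0 -1/2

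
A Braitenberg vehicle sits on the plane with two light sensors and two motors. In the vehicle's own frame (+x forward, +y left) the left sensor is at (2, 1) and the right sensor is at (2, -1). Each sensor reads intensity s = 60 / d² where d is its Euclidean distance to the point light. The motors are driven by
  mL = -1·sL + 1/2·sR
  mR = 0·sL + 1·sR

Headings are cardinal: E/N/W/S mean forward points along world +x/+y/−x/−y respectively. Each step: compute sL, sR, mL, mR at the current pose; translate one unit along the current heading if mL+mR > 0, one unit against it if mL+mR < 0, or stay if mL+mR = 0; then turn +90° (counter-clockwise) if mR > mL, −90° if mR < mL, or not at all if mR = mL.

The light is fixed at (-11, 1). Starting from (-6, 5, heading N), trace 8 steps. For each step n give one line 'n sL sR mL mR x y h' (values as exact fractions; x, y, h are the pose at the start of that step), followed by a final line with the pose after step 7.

n=0: pose=(-6,5,N); sL=15/13, sR=5/6; mL=-115/156, mR=5/6; mL+mR=5/52 → advance +1; mR−mL=245/156 → turn +1·90°
n=1: pose=(-6,6,W); sL=12/5, sR=4/3; mL=-26/15, mR=4/3; mL+mR=-2/5 → advance -1; mR−mL=46/15 → turn +1·90°
n=2: pose=(-5,6,S); sL=30/29, sR=30/17; mL=-75/493, mR=30/17; mL+mR=795/493 → advance +1; mR−mL=945/493 → turn +1·90°
n=3: pose=(-5,5,E); sL=60/89, sR=60/73; mL=-1710/6497, mR=60/73; mL+mR=3630/6497 → advance +1; mR−mL=7050/6497 → turn +1·90°
n=4: pose=(-4,5,N); sL=5/6, sR=3/5; mL=-8/15, mR=3/5; mL+mR=1/15 → advance +1; mR−mL=17/15 → turn +1·90°
n=5: pose=(-4,6,W); sL=60/41, sR=60/61; mL=-2430/2501, mR=60/61; mL+mR=30/2501 → advance +1; mR−mL=4890/2501 → turn +1·90°
n=6: pose=(-5,6,S); sL=30/29, sR=30/17; mL=-75/493, mR=30/17; mL+mR=795/493 → advance +1; mR−mL=945/493 → turn +1·90°
n=7: pose=(-5,5,E); sL=60/89, sR=60/73; mL=-1710/6497, mR=60/73; mL+mR=3630/6497 → advance +1; mR−mL=7050/6497 → turn +1·90°

0 15/13 5/6 -115/156 5/6 -6 5 N
1 12/5 4/3 -26/15 4/3 -6 6 W
2 30/29 30/17 -75/493 30/17 -5 6 S
3 60/89 60/73 -1710/6497 60/73 -5 5 E
4 5/6 3/5 -8/15 3/5 -4 5 N
5 60/41 60/61 -2430/2501 60/61 -4 6 W
6 30/29 30/17 -75/493 30/17 -5 6 S
7 60/89 60/73 -1710/6497 60/73 -5 5 E
final -4 5 N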